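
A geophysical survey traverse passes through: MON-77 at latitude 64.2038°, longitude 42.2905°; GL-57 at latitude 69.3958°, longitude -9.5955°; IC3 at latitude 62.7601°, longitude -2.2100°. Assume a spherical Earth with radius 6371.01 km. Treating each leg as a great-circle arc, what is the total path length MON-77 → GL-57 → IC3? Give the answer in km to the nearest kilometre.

3077 km

MON-77→GL-57: c = 0.356056 rad, d = 2268.44 km
GL-57→IC3: c = 0.126855 rad, d = 808.20 km
Total = 2268.44 + 808.20 = 3076.63 km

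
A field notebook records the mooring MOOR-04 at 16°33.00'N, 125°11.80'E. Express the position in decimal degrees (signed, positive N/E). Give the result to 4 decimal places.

lat: 16.5500° N → +16.5500°
lon: 125.1967° E → +125.1967°

+16.5500°, +125.1967°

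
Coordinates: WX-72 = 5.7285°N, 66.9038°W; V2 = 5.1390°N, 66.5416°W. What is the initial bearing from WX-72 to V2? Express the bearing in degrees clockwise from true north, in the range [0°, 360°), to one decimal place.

Δλ = 0.3622°
y = sin Δλ · cos φ₂ = 0.006296
x = cos φ₁ sin φ₂ − sin φ₁ cos φ₂ cos Δλ = -0.010287
θ = atan2(y, x) = 148.5303° → 148.5303° (mod 360°)

148.5°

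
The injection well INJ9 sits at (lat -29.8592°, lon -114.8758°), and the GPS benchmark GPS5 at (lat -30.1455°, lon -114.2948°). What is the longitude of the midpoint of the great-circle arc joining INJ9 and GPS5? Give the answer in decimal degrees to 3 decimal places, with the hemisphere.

Bx = cos φ₂ cos Δλ = 0.864708,  By = cos φ₂ sin Δλ = 0.008769
φₘ = atan2(sin φ₁ + sin φ₂, √((cos φ₁ + Bx)² + By²)) = -30.00267°
λₘ = λ₁ + atan2(By, cos φ₁ + Bx) = -114.58572°

114.586°W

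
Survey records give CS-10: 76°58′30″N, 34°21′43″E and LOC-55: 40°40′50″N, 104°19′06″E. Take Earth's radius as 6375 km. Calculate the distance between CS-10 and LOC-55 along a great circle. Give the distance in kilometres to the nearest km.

CS-10: φ = +76.97500°, λ = +34.36194°
LOC-55: φ = +40.68056°, λ = +104.31833°
Δφ = -36.2944°,  Δλ = 69.9564°
a = sin²(Δφ/2) + cos φ₁ cos φ₂ sin²(Δλ/2) = 0.153175
c = 2·arcsin(√a) = 0.804254 rad = 46.0803°
d = R·c = 6375 × 0.804254 = 5127.1 km

5127 km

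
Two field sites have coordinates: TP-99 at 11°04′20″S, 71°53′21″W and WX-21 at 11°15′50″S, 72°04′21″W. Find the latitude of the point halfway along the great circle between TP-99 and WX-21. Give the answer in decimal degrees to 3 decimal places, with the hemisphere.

11.168°S

TP-99: φ = -11.07222°, λ = -71.88917°
WX-21: φ = -11.26389°, λ = -72.07250°
Bx = cos φ₂ cos Δλ = 0.980733,  By = cos φ₂ sin Δλ = -0.003138
φₘ = atan2(sin φ₁ + sin φ₂, √((cos φ₁ + Bx)² + By²)) = -11.16807°
λₘ = λ₁ + atan2(By, cos φ₁ + Bx) = -71.98080°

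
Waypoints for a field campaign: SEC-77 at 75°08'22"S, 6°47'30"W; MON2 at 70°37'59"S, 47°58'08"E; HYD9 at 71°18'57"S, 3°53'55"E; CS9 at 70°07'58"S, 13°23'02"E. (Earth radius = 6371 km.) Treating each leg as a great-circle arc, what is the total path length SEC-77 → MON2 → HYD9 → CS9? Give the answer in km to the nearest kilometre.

SEC-77: φ = -75.13944°, λ = -6.79167°
MON2: φ = -70.63306°, λ = +47.96889°
HYD9: φ = -71.31583°, λ = +3.89861°
CS9: φ = -70.13278°, λ = +13.38389°
SEC-77→MON2: c = 0.280445 rad, d = 1786.71 km
MON2→HYD9: c = 0.245472 rad, d = 1563.90 km
HYD9→CS9: c = 0.058346 rad, d = 371.72 km
Total = 1786.71 + 1563.90 + 371.72 = 3722.33 km

3722 km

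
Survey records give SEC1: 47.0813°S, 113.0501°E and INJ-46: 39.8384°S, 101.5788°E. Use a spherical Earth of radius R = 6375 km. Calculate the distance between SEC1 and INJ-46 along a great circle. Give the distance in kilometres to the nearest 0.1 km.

1225.6 km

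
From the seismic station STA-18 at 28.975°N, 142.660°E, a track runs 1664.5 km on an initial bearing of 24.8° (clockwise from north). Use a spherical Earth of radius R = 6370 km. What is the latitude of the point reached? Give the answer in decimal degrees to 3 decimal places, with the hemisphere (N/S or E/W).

δ = d/R = 1664.5/6370 = 0.261303 rad
φ₂ = arcsin(sin φ₁ cos δ + cos φ₁ sin δ cos θ)
   = arcsin(0.48443·0.96605 + 0.87483·0.25834·0.90778) = 42.31023°
λ₂ = λ₁ + atan2(sin θ sin δ cos φ₁, cos δ − sin φ₁ sin φ₂) = 151.08593°

42.310°N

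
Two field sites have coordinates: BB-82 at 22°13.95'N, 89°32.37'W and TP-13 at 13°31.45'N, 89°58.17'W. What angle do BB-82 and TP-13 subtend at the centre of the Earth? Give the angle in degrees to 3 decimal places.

BB-82: φ = +22.23250°, λ = -89.53950°
TP-13: φ = +13.52417°, λ = -89.96950°
Δφ = -8.7083°,  Δλ = -0.4300°
a = sin²(Δφ/2) + cos φ₁ cos φ₂ sin²(Δλ/2) = 0.005777
c = 2·arcsin(√a) = 0.152156 rad = 8.7179°

8.718°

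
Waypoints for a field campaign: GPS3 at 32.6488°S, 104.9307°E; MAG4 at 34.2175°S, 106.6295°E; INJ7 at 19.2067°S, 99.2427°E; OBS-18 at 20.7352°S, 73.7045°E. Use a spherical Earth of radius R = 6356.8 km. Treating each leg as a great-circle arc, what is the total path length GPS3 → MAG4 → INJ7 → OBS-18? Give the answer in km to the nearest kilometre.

GPS3→MAG4: c = 0.036902 rad, d = 234.58 km
MAG4→INJ7: c = 0.285942 rad, d = 1817.68 km
INJ7→OBS-18: c = 0.419343 rad, d = 2665.68 km
Total = 234.58 + 1817.68 + 2665.68 = 4717.93 km

4718 km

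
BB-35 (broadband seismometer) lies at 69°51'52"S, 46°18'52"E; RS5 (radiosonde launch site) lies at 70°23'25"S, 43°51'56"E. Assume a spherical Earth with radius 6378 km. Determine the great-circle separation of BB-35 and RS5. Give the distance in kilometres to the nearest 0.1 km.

109.6 km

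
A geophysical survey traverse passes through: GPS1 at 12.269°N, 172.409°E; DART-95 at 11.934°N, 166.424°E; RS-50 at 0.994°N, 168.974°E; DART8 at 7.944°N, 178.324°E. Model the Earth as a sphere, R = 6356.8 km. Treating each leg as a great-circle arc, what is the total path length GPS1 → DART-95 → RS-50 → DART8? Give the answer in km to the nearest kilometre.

3186 km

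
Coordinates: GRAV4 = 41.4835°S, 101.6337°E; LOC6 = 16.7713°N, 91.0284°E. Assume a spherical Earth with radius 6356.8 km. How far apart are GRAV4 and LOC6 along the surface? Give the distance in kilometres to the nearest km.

6554 km

Δφ = 58.2548°,  Δλ = -10.6053°
a = sin²(Δφ/2) + cos φ₁ cos φ₂ sin²(Δλ/2) = 0.243055
c = 2·arcsin(√a) = 1.031083 rad = 59.0767°
d = R·c = 6356.8 × 1.031083 = 6554.4 km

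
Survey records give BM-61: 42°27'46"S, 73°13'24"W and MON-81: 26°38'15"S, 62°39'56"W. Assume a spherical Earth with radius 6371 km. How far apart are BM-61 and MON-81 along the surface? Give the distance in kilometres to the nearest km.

2004 km

BM-61: φ = -42.46278°, λ = -73.22333°
MON-81: φ = -26.63750°, λ = -62.66556°
Δφ = 15.8253°,  Δλ = 10.5578°
a = sin²(Δφ/2) + cos φ₁ cos φ₂ sin²(Δλ/2) = 0.024533
c = 2·arcsin(√a) = 0.314555 rad = 18.0226°
d = R·c = 6371 × 0.314555 = 2004.0 km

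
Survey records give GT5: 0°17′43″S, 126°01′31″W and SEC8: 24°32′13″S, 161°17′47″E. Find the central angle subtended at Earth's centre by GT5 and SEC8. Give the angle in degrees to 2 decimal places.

GT5: φ = -0.29528°, λ = -126.02528°
SEC8: φ = -24.53694°, λ = +161.29639°
Δφ = -24.2417°,  Δλ = -72.6783°
a = sin²(Δφ/2) + cos φ₁ cos φ₂ sin²(Δλ/2) = 0.363507
c = 2·arcsin(√a) = 1.294302 rad = 74.1580°

74.16°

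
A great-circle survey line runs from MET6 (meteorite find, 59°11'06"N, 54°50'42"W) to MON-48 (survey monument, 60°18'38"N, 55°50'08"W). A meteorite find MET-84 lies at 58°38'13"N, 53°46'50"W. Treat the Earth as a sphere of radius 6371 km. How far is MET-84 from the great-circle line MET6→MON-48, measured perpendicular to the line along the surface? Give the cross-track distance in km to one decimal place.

32.4 km

MET6: φ = +59.18500°, λ = -54.84500°
MON-48: φ = +60.31056°, λ = -55.83556°
MET-84: φ = +58.63694°, λ = -53.78056°
δ₁₃ = central angle MET6→MET-84 = 0.013547 rad  (haversine)
θ₁₃ = bearing MET6→MET-84 = 134.460°,  θ₁₂ = bearing MET6→MON-48 = 336.515°
dₓₜ = R·arcsin(sin δ₁₃ · sin(θ₁₃ − θ₁₂)) = 6371·arcsin(0.01355·sin(-202.055°)) = 32.407 km
|dₓₜ| = 32.407 km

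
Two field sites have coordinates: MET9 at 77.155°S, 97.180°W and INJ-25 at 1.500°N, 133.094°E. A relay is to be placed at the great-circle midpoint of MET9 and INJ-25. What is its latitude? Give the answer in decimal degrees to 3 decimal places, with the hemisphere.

47.335°S

Bx = cos φ₂ cos Δλ = -0.638898,  By = cos φ₂ sin Δλ = -0.768846
φₘ = atan2(sin φ₁ + sin φ₂, √((cos φ₁ + Bx)² + By²)) = -47.33504°
λₘ = λ₁ + atan2(By, cos φ₁ + Bx) = 144.36985°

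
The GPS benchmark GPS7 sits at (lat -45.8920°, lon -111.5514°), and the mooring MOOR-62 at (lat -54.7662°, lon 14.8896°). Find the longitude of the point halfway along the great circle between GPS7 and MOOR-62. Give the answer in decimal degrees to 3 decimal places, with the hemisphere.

Bx = cos φ₂ cos Δλ = -0.342684,  By = cos φ₂ sin Δλ = 0.464110
φₘ = atan2(sin φ₁ + sin φ₂, √((cos φ₁ + Bx)² + By²)) = -69.19114°
λₘ = λ₁ + atan2(By, cos φ₁ + Bx) = -58.83361°

58.834°W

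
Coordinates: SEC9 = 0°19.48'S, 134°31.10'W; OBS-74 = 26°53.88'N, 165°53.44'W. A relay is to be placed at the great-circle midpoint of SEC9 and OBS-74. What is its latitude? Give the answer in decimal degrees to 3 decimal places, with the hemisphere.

SEC9: φ = -0.32467°, λ = -134.51833°
OBS-74: φ = +26.89800°, λ = -165.89067°
Bx = cos φ₂ cos Δλ = 0.761432,  By = cos φ₂ sin Δλ = -0.464276
φₘ = atan2(sin φ₁ + sin φ₂, √((cos φ₁ + Bx)² + By²)) = 13.77968°
λₘ = λ₁ + atan2(By, cos φ₁ + Bx) = -149.28456°

13.780°N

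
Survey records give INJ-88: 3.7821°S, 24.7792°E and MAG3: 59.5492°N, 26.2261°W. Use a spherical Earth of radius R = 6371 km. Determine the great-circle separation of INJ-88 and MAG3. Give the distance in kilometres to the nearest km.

8323 km

Δφ = 63.3313°,  Δλ = -51.0053°
a = sin²(Δφ/2) + cos φ₁ cos φ₂ sin²(Δλ/2) = 0.369328
c = 2·arcsin(√a) = 1.306382 rad = 74.8502°
d = R·c = 6371 × 1.306382 = 8323.0 km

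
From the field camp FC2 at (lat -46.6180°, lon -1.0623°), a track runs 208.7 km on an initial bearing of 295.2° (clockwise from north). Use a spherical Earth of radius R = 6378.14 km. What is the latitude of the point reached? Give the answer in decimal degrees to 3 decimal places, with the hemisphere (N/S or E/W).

δ = d/R = 208.7/6378.14 = 0.032721 rad
φ₂ = arcsin(sin φ₁ cos δ + cos φ₁ sin δ cos θ)
   = arcsin(-0.72679·0.99946 + 0.68686·0.03272·0.42578) = -45.79369°
λ₂ = λ₁ + atan2(sin θ sin δ cos φ₁, cos δ − sin φ₁ sin φ₂) = -3.49554°

45.794°S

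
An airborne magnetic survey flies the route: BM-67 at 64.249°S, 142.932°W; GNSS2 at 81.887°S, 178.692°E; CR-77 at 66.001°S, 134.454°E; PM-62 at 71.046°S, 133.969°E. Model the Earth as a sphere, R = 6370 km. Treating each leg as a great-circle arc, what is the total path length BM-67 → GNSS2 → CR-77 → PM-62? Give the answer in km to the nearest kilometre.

4896 km

BM-67→GNSS2: c = 0.348918 rad, d = 2222.61 km
GNSS2→CR-77: c = 0.331569 rad, d = 2112.10 km
CR-77→PM-62: c = 0.088106 rad, d = 561.23 km
Total = 2222.61 + 2112.10 + 561.23 = 4895.93 km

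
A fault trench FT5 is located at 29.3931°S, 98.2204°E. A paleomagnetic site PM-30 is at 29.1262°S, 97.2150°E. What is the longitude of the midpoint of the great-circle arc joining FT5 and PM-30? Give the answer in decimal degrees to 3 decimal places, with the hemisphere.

97.717°E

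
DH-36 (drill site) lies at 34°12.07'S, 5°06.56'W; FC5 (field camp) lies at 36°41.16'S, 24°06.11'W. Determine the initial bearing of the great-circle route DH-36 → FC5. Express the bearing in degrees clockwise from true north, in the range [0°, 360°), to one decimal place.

DH-36: φ = -34.20117°, λ = -5.10933°
FC5: φ = -36.68600°, λ = -24.10183°
Δλ = -18.9925°
y = sin Δλ · cos φ₂ = -0.260981
x = cos φ₁ sin φ₂ − sin φ₁ cos φ₂ cos Δλ = -0.067894
θ = atan2(y, x) = -104.5822° → 255.4178° (mod 360°)

255.4°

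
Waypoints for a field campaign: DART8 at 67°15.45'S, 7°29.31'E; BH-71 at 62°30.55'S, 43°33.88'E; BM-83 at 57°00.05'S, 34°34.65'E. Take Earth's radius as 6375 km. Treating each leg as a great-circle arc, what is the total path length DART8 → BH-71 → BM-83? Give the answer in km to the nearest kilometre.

DART8: φ = -67.25750°, λ = +7.48850°
BH-71: φ = -62.50917°, λ = +43.56467°
BM-83: φ = -57.00083°, λ = +34.57750°
DART8→BH-71: c = 0.275288 rad, d = 1754.96 km
BH-71→BM-83: c = 0.124210 rad, d = 791.84 km
Total = 1754.96 + 791.84 = 2546.80 km

2547 km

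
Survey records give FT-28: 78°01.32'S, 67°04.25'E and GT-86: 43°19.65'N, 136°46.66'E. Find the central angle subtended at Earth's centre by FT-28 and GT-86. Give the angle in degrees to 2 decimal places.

128.23°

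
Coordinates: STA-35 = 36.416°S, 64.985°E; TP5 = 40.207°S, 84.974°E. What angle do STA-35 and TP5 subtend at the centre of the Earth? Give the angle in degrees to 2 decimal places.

16.10°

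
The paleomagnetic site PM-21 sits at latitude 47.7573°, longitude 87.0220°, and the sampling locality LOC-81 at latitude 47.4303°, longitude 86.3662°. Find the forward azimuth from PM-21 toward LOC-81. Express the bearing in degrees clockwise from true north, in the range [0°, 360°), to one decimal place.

233.8°

Δλ = -0.6558°
y = sin Δλ · cos φ₂ = -0.007743
x = cos φ₁ sin φ₂ − sin φ₁ cos φ₂ cos Δλ = -0.005674
θ = atan2(y, x) = -126.2362° → 233.7638° (mod 360°)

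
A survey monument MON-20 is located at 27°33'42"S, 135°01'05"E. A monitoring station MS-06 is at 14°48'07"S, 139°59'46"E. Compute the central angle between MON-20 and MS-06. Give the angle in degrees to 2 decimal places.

MON-20: φ = -27.56167°, λ = +135.01806°
MS-06: φ = -14.80194°, λ = +139.99611°
Δφ = 12.7597°,  Δλ = 4.9781°
a = sin²(Δφ/2) + cos φ₁ cos φ₂ sin²(Δλ/2) = 0.013964
c = 2·arcsin(√a) = 0.236893 rad = 13.5730°

13.57°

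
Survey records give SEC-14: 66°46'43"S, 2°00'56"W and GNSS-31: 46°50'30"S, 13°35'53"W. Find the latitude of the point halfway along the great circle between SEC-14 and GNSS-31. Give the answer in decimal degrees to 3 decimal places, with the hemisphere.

56.935°S

SEC-14: φ = -66.77861°, λ = -2.01556°
GNSS-31: φ = -46.84167°, λ = -13.59806°
Bx = cos φ₂ cos Δλ = 0.670088,  By = cos φ₂ sin Δλ = -0.137336
φₘ = atan2(sin φ₁ + sin φ₂, √((cos φ₁ + Bx)² + By²)) = -56.93459°
λₘ = λ₁ + atan2(By, cos φ₁ + Bx) = -9.36781°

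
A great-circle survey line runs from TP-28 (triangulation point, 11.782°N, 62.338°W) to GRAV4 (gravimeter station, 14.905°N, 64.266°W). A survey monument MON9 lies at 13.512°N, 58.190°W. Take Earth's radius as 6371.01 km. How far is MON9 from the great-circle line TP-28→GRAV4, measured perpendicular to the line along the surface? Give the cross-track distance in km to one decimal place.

δ₁₃ = central angle TP-28→MON9 = 0.076819 rad  (haversine)
θ₁₃ = bearing TP-28→MON9 = 66.412°,  θ₁₂ = bearing TP-28→GRAV4 = 329.224°
dₓₜ = R·arcsin(sin δ₁₃ · sin(θ₁₃ − θ₁₂)) = 6371.01·arcsin(0.07674·sin(-262.813°)) = 485.560 km
|dₓₜ| = 485.560 km

485.6 km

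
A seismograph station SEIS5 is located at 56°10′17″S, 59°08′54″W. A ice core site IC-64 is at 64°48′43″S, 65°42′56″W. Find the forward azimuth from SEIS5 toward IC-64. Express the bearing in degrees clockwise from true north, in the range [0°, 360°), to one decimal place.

197.7°

SEIS5: φ = -56.17139°, λ = -59.14833°
IC-64: φ = -64.81194°, λ = -65.71556°
Δλ = -6.5672°
y = sin Δλ · cos φ₂ = -0.048674
x = cos φ₁ sin φ₂ − sin φ₁ cos φ₂ cos Δλ = -0.152555
θ = atan2(y, x) = -162.3042° → 197.6958° (mod 360°)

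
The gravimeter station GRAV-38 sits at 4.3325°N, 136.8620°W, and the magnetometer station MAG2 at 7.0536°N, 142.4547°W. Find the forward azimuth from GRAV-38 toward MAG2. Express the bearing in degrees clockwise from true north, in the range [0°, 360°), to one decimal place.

Δλ = -5.5927°
y = sin Δλ · cos φ₂ = -0.096719
x = cos φ₁ sin φ₂ − sin φ₁ cos φ₂ cos Δλ = 0.047831
θ = atan2(y, x) = -63.6858° → 296.3142° (mod 360°)

296.3°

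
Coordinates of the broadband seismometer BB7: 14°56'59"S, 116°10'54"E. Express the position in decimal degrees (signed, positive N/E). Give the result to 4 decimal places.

lat: 14.9497° S → -14.9497°
lon: 116.1817° E → +116.1817°

-14.9497°, +116.1817°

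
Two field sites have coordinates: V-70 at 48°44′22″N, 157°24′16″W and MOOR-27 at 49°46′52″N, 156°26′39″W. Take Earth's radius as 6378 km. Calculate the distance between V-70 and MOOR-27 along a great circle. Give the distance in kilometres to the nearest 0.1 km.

135.3 km

V-70: φ = +48.73944°, λ = -157.40444°
MOOR-27: φ = +49.78111°, λ = -156.44417°
Δφ = 1.0417°,  Δλ = 0.9603°
a = sin²(Δφ/2) + cos φ₁ cos φ₂ sin²(Δλ/2) = 0.000113
c = 2·arcsin(√a) = 0.021217 rad = 1.2156°
d = R·c = 6378 × 0.021217 = 135.3 km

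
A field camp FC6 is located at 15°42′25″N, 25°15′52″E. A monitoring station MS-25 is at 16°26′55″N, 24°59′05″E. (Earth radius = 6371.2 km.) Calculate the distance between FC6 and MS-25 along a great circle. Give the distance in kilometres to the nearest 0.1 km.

87.7 km

FC6: φ = +15.70694°, λ = +25.26444°
MS-25: φ = +16.44861°, λ = +24.98472°
Δφ = 0.7417°,  Δλ = -0.2797°
a = sin²(Δφ/2) + cos φ₁ cos φ₂ sin²(Δλ/2) = 0.000047
c = 2·arcsin(√a) = 0.013768 rad = 0.7889°
d = R·c = 6371.2 × 0.013768 = 87.7 km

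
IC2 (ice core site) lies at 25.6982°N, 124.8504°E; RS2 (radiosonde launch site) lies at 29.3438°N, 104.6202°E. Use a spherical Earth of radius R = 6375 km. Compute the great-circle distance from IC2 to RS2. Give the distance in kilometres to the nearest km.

Δφ = 3.6456°,  Δλ = -20.2302°
a = sin²(Δφ/2) + cos φ₁ cos φ₂ sin²(Δλ/2) = 0.025239
c = 2·arcsin(√a) = 0.319091 rad = 18.2825°
d = R·c = 6375 × 0.319091 = 2034.2 km

2034 km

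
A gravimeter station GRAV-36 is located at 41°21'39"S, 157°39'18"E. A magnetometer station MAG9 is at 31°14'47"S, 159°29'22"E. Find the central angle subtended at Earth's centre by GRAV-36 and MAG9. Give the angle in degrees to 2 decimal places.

GRAV-36: φ = -41.36083°, λ = +157.65500°
MAG9: φ = -31.24639°, λ = +159.48944°
Δφ = 10.1144°,  Δλ = 1.8344°
a = sin²(Δφ/2) + cos φ₁ cos φ₂ sin²(Δλ/2) = 0.007935
c = 2·arcsin(√a) = 0.178393 rad = 10.2212°

10.22°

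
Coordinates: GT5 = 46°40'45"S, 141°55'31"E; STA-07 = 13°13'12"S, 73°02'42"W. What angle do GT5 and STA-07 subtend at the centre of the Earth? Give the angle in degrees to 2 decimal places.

GT5: φ = -46.67917°, λ = +141.92528°
STA-07: φ = -13.22000°, λ = -73.04500°
Δφ = 33.4592°,  Δλ = 145.0297°
a = sin²(Δφ/2) + cos φ₁ cos φ₂ sin²(Δλ/2) = 0.690467
c = 2·arcsin(√a) = 1.961602 rad = 112.3915°

112.39°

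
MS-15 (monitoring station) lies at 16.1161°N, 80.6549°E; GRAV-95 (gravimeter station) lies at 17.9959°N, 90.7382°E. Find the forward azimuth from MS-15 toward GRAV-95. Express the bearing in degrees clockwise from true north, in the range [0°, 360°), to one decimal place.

77.5°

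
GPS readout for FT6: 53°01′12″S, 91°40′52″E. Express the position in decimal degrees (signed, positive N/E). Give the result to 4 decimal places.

lat: 53.0200° S → -53.0200°
lon: 91.6811° E → +91.6811°

-53.0200°, +91.6811°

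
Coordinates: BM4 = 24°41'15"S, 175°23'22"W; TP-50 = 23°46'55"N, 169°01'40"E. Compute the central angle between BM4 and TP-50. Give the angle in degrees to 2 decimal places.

50.77°

BM4: φ = -24.68750°, λ = -175.38944°
TP-50: φ = +23.78194°, λ = +169.02778°
Δφ = 48.4694°,  Δλ = -15.5828°
a = sin²(Δφ/2) + cos φ₁ cos φ₂ sin²(Δλ/2) = 0.183771
c = 2·arcsin(√a) = 0.886074 rad = 50.7683°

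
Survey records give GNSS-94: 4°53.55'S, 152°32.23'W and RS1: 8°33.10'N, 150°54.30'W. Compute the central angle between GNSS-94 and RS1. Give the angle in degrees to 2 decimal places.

GNSS-94: φ = -4.89250°, λ = -152.53717°
RS1: φ = +8.55167°, λ = -150.90500°
Δφ = 13.4442°,  Δλ = 1.6322°
a = sin²(Δφ/2) + cos φ₁ cos φ₂ sin²(Δλ/2) = 0.013901
c = 2·arcsin(√a) = 0.236358 rad = 13.5423°

13.54°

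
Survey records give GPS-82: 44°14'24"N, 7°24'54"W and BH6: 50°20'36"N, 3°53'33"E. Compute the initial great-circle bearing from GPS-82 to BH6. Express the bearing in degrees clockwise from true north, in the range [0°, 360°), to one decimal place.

47.4°

GPS-82: φ = +44.24000°, λ = -7.41500°
BH6: φ = +50.34333°, λ = +3.89250°
Δλ = 11.3075°
y = sin Δλ · cos φ₂ = 0.125132
x = cos φ₁ sin φ₂ − sin φ₁ cos φ₂ cos Δλ = 0.114964
θ = atan2(y, x) = 47.4249° → 47.4249° (mod 360°)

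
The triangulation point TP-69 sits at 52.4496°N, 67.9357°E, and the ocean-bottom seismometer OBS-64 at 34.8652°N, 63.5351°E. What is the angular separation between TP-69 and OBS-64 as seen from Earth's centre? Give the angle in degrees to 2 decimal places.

Δφ = -17.5844°,  Δλ = -4.4006°
a = sin²(Δφ/2) + cos φ₁ cos φ₂ sin²(Δλ/2) = 0.024101
c = 2·arcsin(√a) = 0.311748 rad = 17.8619°

17.86°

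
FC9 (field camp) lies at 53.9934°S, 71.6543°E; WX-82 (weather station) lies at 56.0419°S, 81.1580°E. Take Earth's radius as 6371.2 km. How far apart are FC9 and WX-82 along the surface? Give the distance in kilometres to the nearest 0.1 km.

Δφ = -2.0485°,  Δλ = 9.5037°
a = sin²(Δφ/2) + cos φ₁ cos φ₂ sin²(Δλ/2) = 0.002573
c = 2·arcsin(√a) = 0.101494 rad = 5.8152°
d = R·c = 6371.2 × 0.101494 = 646.6 km

646.6 km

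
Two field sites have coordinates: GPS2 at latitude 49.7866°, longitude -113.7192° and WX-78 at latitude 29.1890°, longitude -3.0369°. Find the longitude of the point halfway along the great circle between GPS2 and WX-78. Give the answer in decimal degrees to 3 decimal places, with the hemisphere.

46.159°W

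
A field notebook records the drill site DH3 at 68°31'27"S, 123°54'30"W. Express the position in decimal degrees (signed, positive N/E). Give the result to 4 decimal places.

lat: 68.5242° S → -68.5242°
lon: 123.9083° W → -123.9083°

-68.5242°, -123.9083°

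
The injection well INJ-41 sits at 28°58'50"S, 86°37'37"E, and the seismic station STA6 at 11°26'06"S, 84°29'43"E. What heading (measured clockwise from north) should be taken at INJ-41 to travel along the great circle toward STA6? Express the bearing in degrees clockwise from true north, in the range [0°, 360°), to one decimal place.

INJ-41: φ = -28.98056°, λ = +86.62694°
STA6: φ = -11.43500°, λ = +84.49528°
Δλ = -2.1317°
y = sin Δλ · cos φ₂ = -0.036458
x = cos φ₁ sin φ₂ − sin φ₁ cos φ₂ cos Δλ = 0.301135
θ = atan2(y, x) = -6.9031° → 353.0969° (mod 360°)

353.1°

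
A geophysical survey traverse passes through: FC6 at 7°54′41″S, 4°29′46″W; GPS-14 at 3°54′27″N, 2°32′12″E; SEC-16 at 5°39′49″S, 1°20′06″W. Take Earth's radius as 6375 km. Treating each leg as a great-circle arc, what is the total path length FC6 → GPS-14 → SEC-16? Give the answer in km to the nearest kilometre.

FC6: φ = -7.91139°, λ = -4.49611°
GPS-14: φ = +3.90750°, λ = +2.53667°
SEC-16: φ = -5.66361°, λ = -1.33500°
FC6→GPS-14: c = 0.239886 rad, d = 1529.27 km
GPS-14→SEC-16: c = 0.180165 rad, d = 1148.55 km
Total = 1529.27 + 1148.55 = 2677.82 km

2678 km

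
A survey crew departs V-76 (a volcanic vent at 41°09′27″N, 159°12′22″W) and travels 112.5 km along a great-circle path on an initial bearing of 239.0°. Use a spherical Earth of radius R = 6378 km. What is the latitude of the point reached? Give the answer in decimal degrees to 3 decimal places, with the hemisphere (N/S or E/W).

40.631°N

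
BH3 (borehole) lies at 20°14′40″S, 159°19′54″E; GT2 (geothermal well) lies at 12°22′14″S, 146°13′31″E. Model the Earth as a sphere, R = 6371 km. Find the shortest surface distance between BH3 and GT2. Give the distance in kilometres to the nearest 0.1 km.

BH3: φ = -20.24444°, λ = +159.33167°
GT2: φ = -12.37056°, λ = +146.22528°
Δφ = 7.8739°,  Δλ = -13.1064°
a = sin²(Δφ/2) + cos φ₁ cos φ₂ sin²(Δλ/2) = 0.016650
c = 2·arcsin(√a) = 0.258794 rad = 14.8278°
d = R·c = 6371 × 0.258794 = 1648.8 km

1648.8 km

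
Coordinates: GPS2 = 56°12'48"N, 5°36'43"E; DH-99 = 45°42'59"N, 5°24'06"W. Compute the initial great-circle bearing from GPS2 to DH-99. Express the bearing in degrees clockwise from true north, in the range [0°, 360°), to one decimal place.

GPS2: φ = +56.21333°, λ = +5.61194°
DH-99: φ = +45.71639°, λ = -5.40167°
Δλ = -11.0136°
y = sin Δλ · cos φ₂ = -0.133388
x = cos φ₁ sin φ₂ − sin φ₁ cos φ₂ cos Δλ = -0.171495
θ = atan2(y, x) = -142.1245° → 217.8755° (mod 360°)

217.9°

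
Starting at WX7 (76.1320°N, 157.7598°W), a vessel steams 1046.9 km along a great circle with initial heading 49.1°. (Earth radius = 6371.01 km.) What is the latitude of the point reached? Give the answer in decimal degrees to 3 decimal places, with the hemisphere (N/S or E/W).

79.560°N

δ = d/R = 1046.9/6371.01 = 0.164322 rad
φ₂ = arcsin(sin φ₁ cos δ + cos φ₁ sin δ cos θ)
   = arcsin(0.97085·0.98653 + 0.23969·0.16358·0.65474) = 79.55967°
λ₂ = λ₁ + atan2(sin θ sin δ cos φ₁, cos δ − sin φ₁ sin φ₂) = -114.73404°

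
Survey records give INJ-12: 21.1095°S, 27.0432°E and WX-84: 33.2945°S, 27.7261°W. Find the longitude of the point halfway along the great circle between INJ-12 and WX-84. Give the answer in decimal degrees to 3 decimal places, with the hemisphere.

Bx = cos φ₂ cos Δλ = 0.482183,  By = cos φ₂ sin Δλ = -0.682761
φₘ = atan2(sin φ₁ + sin φ₂, √((cos φ₁ + Bx)² + By²)) = -30.05395°
λₘ = λ₁ + atan2(By, cos φ₁ + Bx) = 1.28635°

1.286°E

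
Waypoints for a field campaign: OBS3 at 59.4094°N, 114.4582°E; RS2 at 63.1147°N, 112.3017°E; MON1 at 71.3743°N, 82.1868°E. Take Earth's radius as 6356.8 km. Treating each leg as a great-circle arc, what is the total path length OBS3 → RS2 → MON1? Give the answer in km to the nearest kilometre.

OBS3→RS2: c = 0.067144 rad, d = 426.82 km
RS2→MON1: c = 0.245019 rad, d = 1557.54 km
Total = 426.82 + 1557.54 = 1984.36 km

1984 km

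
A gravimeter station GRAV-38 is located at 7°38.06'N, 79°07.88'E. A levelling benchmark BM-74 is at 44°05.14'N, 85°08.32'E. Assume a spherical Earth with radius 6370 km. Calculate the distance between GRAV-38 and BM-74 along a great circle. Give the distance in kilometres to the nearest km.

4094 km

GRAV-38: φ = +7.63433°, λ = +79.13133°
BM-74: φ = +44.08567°, λ = +85.13867°
Δφ = 36.4513°,  Δλ = 6.0073°
a = sin²(Δφ/2) + cos φ₁ cos φ₂ sin²(Δλ/2) = 0.099774
c = 2·arcsin(√a) = 0.642747 rad = 36.8267°
d = R·c = 6370 × 0.642747 = 4094.3 km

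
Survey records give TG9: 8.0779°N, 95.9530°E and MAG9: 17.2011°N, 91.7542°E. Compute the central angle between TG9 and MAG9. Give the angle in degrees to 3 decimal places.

9.999°

Δφ = 9.1232°,  Δλ = -4.1988°
a = sin²(Δφ/2) + cos φ₁ cos φ₂ sin²(Δλ/2) = 0.007594
c = 2·arcsin(√a) = 0.174513 rad = 9.9989°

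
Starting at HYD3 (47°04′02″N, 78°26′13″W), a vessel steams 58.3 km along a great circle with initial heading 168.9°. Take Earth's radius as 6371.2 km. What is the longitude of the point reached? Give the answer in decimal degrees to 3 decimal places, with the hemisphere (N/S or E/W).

78.290°W

HYD3: φ = +47.06722°, λ = -78.43694°
δ = d/R = 58.3/6371.2 = 0.009151 rad
φ₂ = arcsin(sin φ₁ cos δ + cos φ₁ sin δ cos θ)
   = arcsin(0.73215·0.99996 + 0.68114·0.00915·-0.98129) = 46.55265°
λ₂ = λ₁ + atan2(sin θ sin δ cos φ₁, cos δ − sin φ₁ sin φ₂) = -78.29017°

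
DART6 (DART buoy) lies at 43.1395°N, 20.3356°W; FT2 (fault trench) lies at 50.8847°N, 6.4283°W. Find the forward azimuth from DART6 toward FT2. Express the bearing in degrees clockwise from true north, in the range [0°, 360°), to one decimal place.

45.8°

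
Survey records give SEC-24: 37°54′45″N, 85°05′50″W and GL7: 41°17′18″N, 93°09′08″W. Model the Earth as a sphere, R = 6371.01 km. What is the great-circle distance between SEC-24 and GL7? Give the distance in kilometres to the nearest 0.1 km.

785.1 km

SEC-24: φ = +37.91250°, λ = -85.09722°
GL7: φ = +41.28833°, λ = -93.15222°
Δφ = 3.3758°,  Δλ = -8.0550°
a = sin²(Δφ/2) + cos φ₁ cos φ₂ sin²(Δλ/2) = 0.003792
c = 2·arcsin(√a) = 0.123236 rad = 7.0609°
d = R·c = 6371.01 × 0.123236 = 785.1 km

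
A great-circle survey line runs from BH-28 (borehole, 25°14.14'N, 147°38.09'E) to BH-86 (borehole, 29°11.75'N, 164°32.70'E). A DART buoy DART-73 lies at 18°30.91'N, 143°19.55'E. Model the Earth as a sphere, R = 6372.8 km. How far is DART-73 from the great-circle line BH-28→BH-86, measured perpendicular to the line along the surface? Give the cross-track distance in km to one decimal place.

556.5 km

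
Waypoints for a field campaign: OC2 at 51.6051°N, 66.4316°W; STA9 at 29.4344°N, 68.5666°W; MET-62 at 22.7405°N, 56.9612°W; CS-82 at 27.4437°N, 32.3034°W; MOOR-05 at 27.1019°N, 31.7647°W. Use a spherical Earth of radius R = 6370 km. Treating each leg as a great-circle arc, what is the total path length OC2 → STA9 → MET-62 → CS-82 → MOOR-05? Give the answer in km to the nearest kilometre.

6445 km

OC2→STA9: c = 0.387946 rad, d = 2471.21 km
STA9→MET-62: c = 0.216001 rad, d = 1375.93 km
MET-62→CS-82: c = 0.397580 rad, d = 2532.59 km
CS-82→MOOR-05: c = 0.010268 rad, d = 65.41 km
Total = 2471.21 + 1375.93 + 2532.59 + 65.41 = 6445.13 km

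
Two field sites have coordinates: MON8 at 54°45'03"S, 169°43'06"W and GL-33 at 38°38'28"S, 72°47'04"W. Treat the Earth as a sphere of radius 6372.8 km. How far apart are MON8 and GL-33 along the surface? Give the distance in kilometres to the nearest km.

MON8: φ = -54.75083°, λ = -169.71833°
GL-33: φ = -38.64111°, λ = -72.78444°
Δφ = 16.1097°,  Δλ = 96.9339°
a = sin²(Δφ/2) + cos φ₁ cos φ₂ sin²(Δλ/2) = 0.272236
c = 2·arcsin(√a) = 1.097830 rad = 62.9010°
d = R·c = 6372.8 × 1.097830 = 6996.3 km

6996 km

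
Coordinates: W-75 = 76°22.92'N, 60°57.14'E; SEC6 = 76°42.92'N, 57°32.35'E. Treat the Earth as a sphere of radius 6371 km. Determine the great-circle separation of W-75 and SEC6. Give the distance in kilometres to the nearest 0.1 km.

95.7 km

W-75: φ = +76.38200°, λ = +60.95233°
SEC6: φ = +76.71533°, λ = +57.53917°
Δφ = 0.3333°,  Δλ = -3.4132°
a = sin²(Δφ/2) + cos φ₁ cos φ₂ sin²(Δλ/2) = 0.000056
c = 2·arcsin(√a) = 0.015026 rad = 0.8609°
d = R·c = 6371 × 0.015026 = 95.7 km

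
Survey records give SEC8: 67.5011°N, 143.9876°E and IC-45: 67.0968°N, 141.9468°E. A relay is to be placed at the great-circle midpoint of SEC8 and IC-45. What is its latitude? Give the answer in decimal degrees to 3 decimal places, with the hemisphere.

Bx = cos φ₂ cos Δλ = 0.388929,  By = cos φ₂ sin Δλ = -0.013859
φₘ = atan2(sin φ₁ + sin φ₂, √((cos φ₁ + Bx)² + By²)) = 67.30218°
λₘ = λ₁ + atan2(By, cos φ₁ + Bx) = 142.95859°

67.302°N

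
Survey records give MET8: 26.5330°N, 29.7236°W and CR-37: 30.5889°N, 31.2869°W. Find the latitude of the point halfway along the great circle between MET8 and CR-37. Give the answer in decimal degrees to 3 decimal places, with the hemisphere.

Bx = cos φ₂ cos Δλ = 0.860520,  By = cos φ₂ sin Δλ = -0.023485
φₘ = atan2(sin φ₁ + sin φ₂, √((cos φ₁ + Bx)² + By²)) = 28.56319°
λₘ = λ₁ + atan2(By, cos φ₁ + Bx) = -30.49018°

28.563°N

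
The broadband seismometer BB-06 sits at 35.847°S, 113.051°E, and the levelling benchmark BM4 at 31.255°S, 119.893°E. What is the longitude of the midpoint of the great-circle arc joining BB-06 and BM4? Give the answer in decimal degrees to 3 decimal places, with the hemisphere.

116.563°E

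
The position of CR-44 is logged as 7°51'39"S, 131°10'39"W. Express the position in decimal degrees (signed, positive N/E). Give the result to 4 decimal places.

-7.8608°, -131.1775°

lat: 7.8608° S → -7.8608°
lon: 131.1775° W → -131.1775°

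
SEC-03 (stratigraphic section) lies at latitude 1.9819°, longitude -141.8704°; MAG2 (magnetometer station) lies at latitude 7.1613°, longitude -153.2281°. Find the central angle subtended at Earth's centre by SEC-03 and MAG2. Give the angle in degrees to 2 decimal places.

12.45°

Δφ = 5.1794°,  Δλ = -11.3577°
a = sin²(Δφ/2) + cos φ₁ cos φ₂ sin²(Δλ/2) = 0.011751
c = 2·arcsin(√a) = 0.217230 rad = 12.4464°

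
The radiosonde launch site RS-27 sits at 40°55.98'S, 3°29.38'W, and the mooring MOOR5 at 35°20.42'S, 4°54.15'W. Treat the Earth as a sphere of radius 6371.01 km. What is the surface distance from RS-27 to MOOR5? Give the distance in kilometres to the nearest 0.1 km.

RS-27: φ = -40.93300°, λ = -3.48967°
MOOR5: φ = -35.34033°, λ = -4.90250°
Δφ = 5.5927°,  Δλ = -1.4128°
a = sin²(Δφ/2) + cos φ₁ cos φ₂ sin²(Δλ/2) = 0.002474
c = 2·arcsin(√a) = 0.099514 rad = 5.7018°
d = R·c = 6371.01 × 0.099514 = 634.0 km

634.0 km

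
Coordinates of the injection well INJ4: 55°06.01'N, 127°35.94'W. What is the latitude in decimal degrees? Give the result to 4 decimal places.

55° + 6.01′/60 = 55 + 0.10017 = 55.1002°

55.1002°N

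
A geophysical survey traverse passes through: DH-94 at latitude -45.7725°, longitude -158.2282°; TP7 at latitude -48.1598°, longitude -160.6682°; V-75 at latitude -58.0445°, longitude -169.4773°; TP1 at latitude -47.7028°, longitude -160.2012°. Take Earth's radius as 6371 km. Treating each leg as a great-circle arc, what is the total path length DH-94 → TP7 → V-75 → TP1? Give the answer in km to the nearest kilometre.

2873 km

DH-94→TP7: c = 0.050794 rad, d = 323.61 km
TP7→V-75: c = 0.195294 rad, d = 1244.22 km
V-75→TP1: c = 0.204824 rad, d = 1304.93 km
Total = 323.61 + 1244.22 + 1304.93 = 2872.76 km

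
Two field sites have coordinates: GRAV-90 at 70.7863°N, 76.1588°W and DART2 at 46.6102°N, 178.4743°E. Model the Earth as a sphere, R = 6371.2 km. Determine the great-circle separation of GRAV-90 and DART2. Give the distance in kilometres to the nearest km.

Δφ = -24.1761°,  Δλ = -105.3669°
a = sin²(Δφ/2) + cos φ₁ cos φ₂ sin²(Δλ/2) = 0.186845
c = 2·arcsin(√a) = 0.893987 rad = 51.2217°
d = R·c = 6371.2 × 0.893987 = 5695.8 km

5696 km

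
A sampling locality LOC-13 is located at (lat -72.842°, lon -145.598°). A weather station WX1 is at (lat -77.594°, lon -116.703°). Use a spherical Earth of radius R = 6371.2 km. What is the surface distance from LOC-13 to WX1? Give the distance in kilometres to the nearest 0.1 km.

959.9 km

Δφ = -4.7520°,  Δλ = 28.8950°
a = sin²(Δφ/2) + cos φ₁ cos φ₂ sin²(Δλ/2) = 0.005664
c = 2·arcsin(√a) = 0.150659 rad = 8.6321°
d = R·c = 6371.2 × 0.150659 = 959.9 km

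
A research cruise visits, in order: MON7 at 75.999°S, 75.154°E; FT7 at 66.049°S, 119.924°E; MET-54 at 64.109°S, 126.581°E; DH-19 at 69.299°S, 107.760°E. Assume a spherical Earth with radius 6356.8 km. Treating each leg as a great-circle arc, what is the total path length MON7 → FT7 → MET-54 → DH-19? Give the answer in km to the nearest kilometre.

3261 km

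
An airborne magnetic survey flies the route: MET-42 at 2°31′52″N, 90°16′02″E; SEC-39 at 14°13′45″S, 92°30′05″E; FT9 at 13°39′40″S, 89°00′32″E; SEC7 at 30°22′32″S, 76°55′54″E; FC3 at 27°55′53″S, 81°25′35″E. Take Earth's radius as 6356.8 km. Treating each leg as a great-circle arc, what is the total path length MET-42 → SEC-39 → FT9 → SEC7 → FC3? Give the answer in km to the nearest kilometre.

MET-42: φ = +2.53111°, λ = +90.26722°
SEC-39: φ = -14.22917°, λ = +92.50139°
FT9: φ = -13.66111°, λ = +89.00889°
SEC7: φ = -30.37556°, λ = +76.93167°
FC3: φ = -27.93139°, λ = +81.42639°
MET-42→SEC-39: c = 0.295064 rad, d = 1875.66 km
SEC-39→FT9: c = 0.059983 rad, d = 381.30 km
FT9→SEC7: c = 0.350518 rad, d = 2228.17 km
SEC7→FC3: c = 0.080693 rad, d = 512.95 km
Total = 1875.66 + 381.30 + 2228.17 + 512.95 = 4998.09 km

4998 km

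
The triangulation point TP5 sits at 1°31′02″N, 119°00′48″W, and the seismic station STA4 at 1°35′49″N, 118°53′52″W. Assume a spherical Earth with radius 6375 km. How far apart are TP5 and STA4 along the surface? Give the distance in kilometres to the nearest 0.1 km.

15.6 km

TP5: φ = +1.51722°, λ = -119.01333°
STA4: φ = +1.59694°, λ = -118.89778°
Δφ = 0.0797°,  Δλ = 0.1156°
a = sin²(Δφ/2) + cos φ₁ cos φ₂ sin²(Δλ/2) = 0.000002
c = 2·arcsin(√a) = 0.002450 rad = 0.1404°
d = R·c = 6375 × 0.002450 = 15.6 km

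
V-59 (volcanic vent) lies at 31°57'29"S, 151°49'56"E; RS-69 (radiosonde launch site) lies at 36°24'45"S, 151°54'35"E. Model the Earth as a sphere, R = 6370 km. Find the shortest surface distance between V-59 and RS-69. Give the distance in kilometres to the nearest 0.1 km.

495.3 km

V-59: φ = -31.95806°, λ = +151.83222°
RS-69: φ = -36.41250°, λ = +151.90972°
Δφ = -4.4544°,  Δλ = 0.0775°
a = sin²(Δφ/2) + cos φ₁ cos φ₂ sin²(Δλ/2) = 0.001511
c = 2·arcsin(√a) = 0.077753 rad = 4.4549°
d = R·c = 6370 × 0.077753 = 495.3 km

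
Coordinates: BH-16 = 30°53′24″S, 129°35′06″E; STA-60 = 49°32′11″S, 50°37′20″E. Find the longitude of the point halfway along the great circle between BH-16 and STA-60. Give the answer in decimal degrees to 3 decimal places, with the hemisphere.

96.627°E

BH-16: φ = -30.89000°, λ = +129.58500°
STA-60: φ = -49.53639°, λ = +50.62222°
Bx = cos φ₂ cos Δλ = 0.124242,  By = cos φ₂ sin Δλ = -0.636961
φₘ = atan2(sin φ₁ + sin φ₂, √((cos φ₁ + Bx)² + By²)) = -47.42132°
λₘ = λ₁ + atan2(By, cos φ₁ + Bx) = 96.62665°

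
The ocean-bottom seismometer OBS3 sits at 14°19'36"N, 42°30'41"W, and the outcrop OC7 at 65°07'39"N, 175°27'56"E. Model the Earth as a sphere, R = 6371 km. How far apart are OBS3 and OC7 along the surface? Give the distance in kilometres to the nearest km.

10625 km

OBS3: φ = +14.32667°, λ = -42.51139°
OC7: φ = +65.12750°, λ = +175.46556°
Δφ = 50.8008°,  Δλ = -142.0231°
a = sin²(Δφ/2) + cos φ₁ cos φ₂ sin²(Δλ/2) = 0.548367
c = 2·arcsin(√a) = 1.667681 rad = 95.5511°
d = R·c = 6371 × 1.667681 = 10624.8 km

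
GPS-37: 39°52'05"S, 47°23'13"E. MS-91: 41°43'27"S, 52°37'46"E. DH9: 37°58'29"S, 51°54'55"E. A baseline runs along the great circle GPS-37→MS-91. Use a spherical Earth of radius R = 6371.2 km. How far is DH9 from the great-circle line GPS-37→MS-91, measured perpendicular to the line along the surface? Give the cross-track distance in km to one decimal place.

GPS-37: φ = -39.86806°, λ = +47.38694°
MS-91: φ = -41.72417°, λ = +52.62944°
DH9: φ = -37.97472°, λ = +51.91528°
δ₁₃ = central angle GPS-37→DH9 = 0.069793 rad  (haversine)
θ₁₃ = bearing GPS-37→DH9 = 63.183°,  θ₁₂ = bearing GPS-37→MS-91 = 116.762°
dₓₜ = R·arcsin(sin δ₁₃ · sin(θ₁₃ − θ₁₂)) = 6371.2·arcsin(0.06974·sin(-53.579°)) = -357.711 km
|dₓₜ| = 357.711 km

357.7 km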